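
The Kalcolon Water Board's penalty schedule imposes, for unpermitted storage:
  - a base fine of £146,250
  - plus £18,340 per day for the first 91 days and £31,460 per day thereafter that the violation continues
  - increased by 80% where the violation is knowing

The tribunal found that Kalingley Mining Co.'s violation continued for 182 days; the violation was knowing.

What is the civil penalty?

Civil penalty: £8,420,490

First 91 days: 91 × £18,340 = £1,668,940
Remaining days: (182 − 91) × £31,460 = £2,862,860
Per-day component: £1,668,940 + £2,862,860 = £4,531,800
Base plus per-day: £146,250 + £4,531,800 = £4,678,050
Enhancement: 80% of £4,678,050 = £3,742,440
Enhanced fine: £4,678,050 + £3,742,440 = £8,420,490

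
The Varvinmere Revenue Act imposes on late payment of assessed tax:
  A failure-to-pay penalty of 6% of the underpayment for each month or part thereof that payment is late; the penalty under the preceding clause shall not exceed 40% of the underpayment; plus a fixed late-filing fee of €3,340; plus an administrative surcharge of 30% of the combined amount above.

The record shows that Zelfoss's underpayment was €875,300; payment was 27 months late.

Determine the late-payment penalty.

€459,498

Accrued rate: 6% × 27 = 162%, capped at 40% → 40%
Failure-to-pay penalty: 40% of €875,300 = €350,120
Penalty before surcharge: €350,120 + €3,340 = €353,460
Administrative surcharge: 30% of €353,460 = €106,038
Total penalty: €353,460 + €106,038 = €459,498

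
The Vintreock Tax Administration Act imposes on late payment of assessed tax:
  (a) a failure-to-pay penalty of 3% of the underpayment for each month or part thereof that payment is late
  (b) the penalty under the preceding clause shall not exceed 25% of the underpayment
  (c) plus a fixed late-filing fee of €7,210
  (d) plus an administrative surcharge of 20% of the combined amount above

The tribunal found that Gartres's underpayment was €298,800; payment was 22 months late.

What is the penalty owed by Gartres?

Accrued rate: 3% × 22 = 66%, capped at 25% → 25%
Failure-to-pay penalty: 25% of €298,800 = €74,700
Penalty before surcharge: €74,700 + €7,210 = €81,910
Administrative surcharge: 20% of €81,910 = €16,382
Total penalty: €81,910 + €16,382 = €98,292

€98,292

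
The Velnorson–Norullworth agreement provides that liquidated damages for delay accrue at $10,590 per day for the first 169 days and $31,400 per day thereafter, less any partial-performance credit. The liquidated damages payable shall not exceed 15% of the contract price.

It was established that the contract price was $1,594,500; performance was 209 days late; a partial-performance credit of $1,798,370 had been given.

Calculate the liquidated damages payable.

$239,175

First 169 days: 169 × $10,590 = $1,789,710
Remaining days: (209 − 169) × $31,400 = $1,256,000
Accrued per-day damages: $1,789,710 + $1,256,000 = $3,045,710
Less partial-performance credit: $3,045,710 − $1,798,370 = $1,247,340
Cap: 15% of $1,594,500 = $239,175
Cap at $239,175: $1,247,340 exceeds the cap → $239,175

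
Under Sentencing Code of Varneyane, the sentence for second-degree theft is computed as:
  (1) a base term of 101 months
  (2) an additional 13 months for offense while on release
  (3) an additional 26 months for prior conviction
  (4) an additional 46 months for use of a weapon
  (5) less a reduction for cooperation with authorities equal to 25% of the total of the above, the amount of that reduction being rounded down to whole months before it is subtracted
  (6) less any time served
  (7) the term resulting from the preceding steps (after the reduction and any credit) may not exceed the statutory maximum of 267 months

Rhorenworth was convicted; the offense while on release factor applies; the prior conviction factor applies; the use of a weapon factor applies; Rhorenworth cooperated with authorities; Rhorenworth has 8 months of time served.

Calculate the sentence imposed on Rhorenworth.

132 months

Offense while on release enhancement: +13 months
Prior conviction enhancement: +26 months
Use of a weapon enhancement: +46 months
Adjusted term: 101 months + 13 months + 26 months + 46 months = 186 months
Cooperation with authorities reduction: 25% of 186 months = 46 months (rounded down)
After reduction: 186 − 46 = 140 months
Less time served: 140 months − 8 months = 132 months
Cap at 267 months: 132 months is within the cap, no reduction.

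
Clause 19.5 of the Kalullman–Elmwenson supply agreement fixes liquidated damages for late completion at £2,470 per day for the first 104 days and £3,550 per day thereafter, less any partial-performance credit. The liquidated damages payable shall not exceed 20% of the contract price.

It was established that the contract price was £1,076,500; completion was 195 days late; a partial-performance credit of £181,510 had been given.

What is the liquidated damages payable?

£215,300

First 104 days: 104 × £2,470 = £256,880
Remaining days: (195 − 104) × £3,550 = £323,050
Accrued per-day damages: £256,880 + £323,050 = £579,930
Less partial-performance credit: £579,930 − £181,510 = £398,420
Cap: 20% of £1,076,500 = £215,300
Cap at £215,300: £398,420 exceeds the cap → £215,300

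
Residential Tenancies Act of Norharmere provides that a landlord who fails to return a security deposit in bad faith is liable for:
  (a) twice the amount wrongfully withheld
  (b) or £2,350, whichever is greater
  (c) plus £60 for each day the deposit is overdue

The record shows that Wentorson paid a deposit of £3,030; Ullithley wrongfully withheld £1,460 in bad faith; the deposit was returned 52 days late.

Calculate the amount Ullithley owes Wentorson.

£6,040

Doubled: 2 × £1,460 = £2,920
Minimum £2,350: £2,920 meets the minimum, no increase.
Late-return penalty: 52 × £60 = £3,120
Damages plus late penalty: £2,920 + £3,120 = £6,040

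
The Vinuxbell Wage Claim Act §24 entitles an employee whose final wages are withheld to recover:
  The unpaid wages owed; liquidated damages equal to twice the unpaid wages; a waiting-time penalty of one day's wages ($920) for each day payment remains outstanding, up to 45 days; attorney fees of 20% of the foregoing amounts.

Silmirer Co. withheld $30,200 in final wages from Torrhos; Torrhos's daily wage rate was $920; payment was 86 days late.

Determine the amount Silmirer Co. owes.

Doubled: 2 × $30,200 = $60,400
Penalty days: min(86, 45) = 45
Waiting-time penalty: 45 × $920 = $41,400
Subtotal: $30,200 + $60,400 + $41,400 = $132,000
Attorney fees: 20% of $132,000 = $26,400
Total award: $132,000 + $26,400 = $158,400

Total award: $158,400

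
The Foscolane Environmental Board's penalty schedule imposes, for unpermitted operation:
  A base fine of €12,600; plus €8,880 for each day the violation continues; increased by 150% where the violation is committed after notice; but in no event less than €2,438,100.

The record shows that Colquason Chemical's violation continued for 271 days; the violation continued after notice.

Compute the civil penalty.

€6,047,700

Per-day component: 271 × €8,880 = €2,406,480
Base plus per-day: €12,600 + €2,406,480 = €2,419,080
Enhancement: 150% of €2,419,080 = €3,628,620
Enhanced fine: €2,419,080 + €3,628,620 = €6,047,700
Minimum €2,438,100: €6,047,700 meets the minimum, no increase.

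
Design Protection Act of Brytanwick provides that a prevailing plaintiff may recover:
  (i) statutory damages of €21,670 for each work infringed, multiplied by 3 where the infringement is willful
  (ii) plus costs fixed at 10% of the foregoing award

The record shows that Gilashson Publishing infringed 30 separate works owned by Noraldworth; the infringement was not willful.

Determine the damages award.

Statutory damages: 30 × €21,670 = €650,100
Infringement not willful: no ×3 enhancement.
Costs: 10% of €650,100 = €65,010
Award plus costs: €650,100 + €65,010 = €715,110

€715,110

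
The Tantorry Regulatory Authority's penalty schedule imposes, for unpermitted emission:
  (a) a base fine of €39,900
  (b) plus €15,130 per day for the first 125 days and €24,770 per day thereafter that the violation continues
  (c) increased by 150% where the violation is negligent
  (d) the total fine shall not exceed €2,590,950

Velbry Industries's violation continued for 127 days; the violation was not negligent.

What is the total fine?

€1,980,690

First 125 days: 125 × €15,130 = €1,891,250
Remaining days: (127 − 125) × €24,770 = €49,540
Per-day component: €1,891,250 + €49,540 = €1,940,790
Base plus per-day: €39,900 + €1,940,790 = €1,980,690
The violation was not negligent: no 150% increase.
Cap at €2,590,950: €1,980,690 is within the cap, no reduction.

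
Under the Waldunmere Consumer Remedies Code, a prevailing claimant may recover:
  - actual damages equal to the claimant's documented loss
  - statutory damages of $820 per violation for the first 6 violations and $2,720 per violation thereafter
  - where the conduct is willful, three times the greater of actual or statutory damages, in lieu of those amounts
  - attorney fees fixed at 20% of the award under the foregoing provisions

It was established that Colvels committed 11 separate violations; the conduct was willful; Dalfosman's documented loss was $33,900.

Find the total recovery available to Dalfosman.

First 6 violations: 6 × $820 = $4,920
Remaining violations: (11 − 6) × $2,720 = $13,600
Statutory damages: $4,920 + $13,600 = $18,520
Greater of actual damages ($33,900) or statutory damages ($18,520): $33,900
Trebled: 3 × $33,900 = $101,700
Attorney fees: 20% of $101,700 = $20,340
Total recovery: $101,700 + $20,340 = $122,040

$122,040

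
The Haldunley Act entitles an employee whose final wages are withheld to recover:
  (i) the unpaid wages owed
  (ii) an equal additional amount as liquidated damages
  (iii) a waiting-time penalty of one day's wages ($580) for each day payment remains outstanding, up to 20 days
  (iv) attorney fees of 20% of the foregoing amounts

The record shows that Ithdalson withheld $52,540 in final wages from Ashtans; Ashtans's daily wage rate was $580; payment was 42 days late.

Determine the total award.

$140,016

Liquidated damages (equal amount): $52,540
Penalty days: min(42, 20) = 20
Waiting-time penalty: 20 × $580 = $11,600
Subtotal: $52,540 + $52,540 + $11,600 = $116,680
Attorney fees: 20% of $116,680 = $23,336
Total award: $116,680 + $23,336 = $140,016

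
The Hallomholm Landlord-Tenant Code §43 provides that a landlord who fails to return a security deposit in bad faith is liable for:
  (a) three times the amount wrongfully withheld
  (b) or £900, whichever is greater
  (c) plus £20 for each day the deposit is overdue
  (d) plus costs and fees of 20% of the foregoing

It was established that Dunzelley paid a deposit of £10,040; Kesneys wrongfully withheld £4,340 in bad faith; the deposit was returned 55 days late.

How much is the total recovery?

Recovery: £16,944

Trebled: 3 × £4,340 = £13,020
Minimum £900: £13,020 meets the minimum, no increase.
Late-return penalty: 55 × £20 = £1,100
Damages plus late penalty: £13,020 + £1,100 = £14,120
Costs and fees: 20% of £14,120 = £2,824
Total recovery: £14,120 + £2,824 = £16,944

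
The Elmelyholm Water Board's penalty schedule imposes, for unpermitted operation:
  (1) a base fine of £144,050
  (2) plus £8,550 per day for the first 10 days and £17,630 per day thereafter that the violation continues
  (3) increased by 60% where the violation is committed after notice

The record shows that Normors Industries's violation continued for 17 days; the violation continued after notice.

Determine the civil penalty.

First 10 days: 10 × £8,550 = £85,500
Remaining days: (17 − 10) × £17,630 = £123,410
Per-day component: £85,500 + £123,410 = £208,910
Base plus per-day: £144,050 + £208,910 = £352,960
Enhancement: 60% of £352,960 = £211,776
Enhanced fine: £352,960 + £211,776 = £564,736

£564,736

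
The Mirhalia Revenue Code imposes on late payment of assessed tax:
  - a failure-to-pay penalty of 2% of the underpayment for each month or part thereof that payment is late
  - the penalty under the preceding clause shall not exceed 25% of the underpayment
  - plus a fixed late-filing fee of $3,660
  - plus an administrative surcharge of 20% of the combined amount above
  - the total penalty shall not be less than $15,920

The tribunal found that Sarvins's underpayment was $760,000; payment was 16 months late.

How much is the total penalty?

$232,392

Accrued rate: 2% × 16 = 32%, capped at 25% → 25%
Failure-to-pay penalty: 25% of $760,000 = $190,000
Penalty before surcharge: $190,000 + $3,660 = $193,660
Administrative surcharge: 20% of $193,660 = $38,732
Total penalty: $193,660 + $38,732 = $232,392
Minimum $15,920: $232,392 meets the minimum, no increase.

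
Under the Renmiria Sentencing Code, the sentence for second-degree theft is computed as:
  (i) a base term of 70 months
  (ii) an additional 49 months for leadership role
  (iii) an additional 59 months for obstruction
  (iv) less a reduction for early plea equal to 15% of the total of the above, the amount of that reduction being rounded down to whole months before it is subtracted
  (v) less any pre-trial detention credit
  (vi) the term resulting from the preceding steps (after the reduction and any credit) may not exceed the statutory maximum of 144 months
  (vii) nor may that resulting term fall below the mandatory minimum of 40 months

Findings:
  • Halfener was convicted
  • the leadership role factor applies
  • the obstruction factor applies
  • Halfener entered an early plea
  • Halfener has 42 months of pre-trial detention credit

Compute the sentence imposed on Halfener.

Leadership role enhancement: +49 months
Obstruction enhancement: +59 months
Adjusted term: 70 months + 49 months + 59 months = 178 months
Early plea reduction: 15% of 178 months = 26 months (rounded down)
After reduction: 178 − 26 = 152 months
Less pre-trial detention credit: 152 months − 42 months = 110 months
Cap at 144 months: 110 months is within the cap, no reduction.
Minimum 40 months: 110 months meets the minimum, no increase.

110 months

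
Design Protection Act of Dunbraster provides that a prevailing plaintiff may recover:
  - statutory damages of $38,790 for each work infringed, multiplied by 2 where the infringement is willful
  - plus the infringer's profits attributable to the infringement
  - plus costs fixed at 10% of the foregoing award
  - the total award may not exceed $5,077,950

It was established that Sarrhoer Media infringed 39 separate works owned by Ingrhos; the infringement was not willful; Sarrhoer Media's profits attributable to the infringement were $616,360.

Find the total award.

$2,342,087

Statutory damages: 39 × $38,790 = $1,512,810
Infringement not willful: no ×2 enhancement.
Combined award: $1,512,810 + $616,360 = $2,129,170
Costs: 10% of $2,129,170 = $212,917
Award plus costs: $2,129,170 + $212,917 = $2,342,087
Cap at $5,077,950: $2,342,087 is within the cap, no reduction.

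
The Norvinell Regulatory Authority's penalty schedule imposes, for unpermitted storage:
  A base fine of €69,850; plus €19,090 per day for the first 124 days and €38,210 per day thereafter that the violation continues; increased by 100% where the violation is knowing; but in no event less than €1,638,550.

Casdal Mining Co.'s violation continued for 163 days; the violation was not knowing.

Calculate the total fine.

First 124 days: 124 × €19,090 = €2,367,160
Remaining days: (163 − 124) × €38,210 = €1,490,190
Per-day component: €2,367,160 + €1,490,190 = €3,857,350
Base plus per-day: €69,850 + €3,857,350 = €3,927,200
The violation was not knowing: no 100% increase.
Minimum €1,638,550: €3,927,200 meets the minimum, no increase.

€3,927,200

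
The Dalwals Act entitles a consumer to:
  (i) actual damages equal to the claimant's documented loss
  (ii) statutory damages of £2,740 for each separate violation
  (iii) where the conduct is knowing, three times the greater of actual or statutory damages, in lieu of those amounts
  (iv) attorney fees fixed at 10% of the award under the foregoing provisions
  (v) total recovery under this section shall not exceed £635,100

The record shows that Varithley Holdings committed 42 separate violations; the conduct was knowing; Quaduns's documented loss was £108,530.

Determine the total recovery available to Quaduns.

Statutory damages: 42 × £2,740 = £115,080
Greater of actual damages (£108,530) or statutory damages (£115,080): £115,080
Trebled: 3 × £115,080 = £345,240
Attorney fees: 10% of £345,240 = £34,524
Total before cap: £345,240 + £34,524 = £379,764
Cap at £635,100: £379,764 is within the cap, no reduction.

£379,764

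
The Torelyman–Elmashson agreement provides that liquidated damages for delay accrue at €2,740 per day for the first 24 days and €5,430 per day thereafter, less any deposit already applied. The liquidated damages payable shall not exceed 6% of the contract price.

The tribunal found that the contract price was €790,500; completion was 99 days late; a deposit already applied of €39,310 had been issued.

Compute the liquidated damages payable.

€47,430

First 24 days: 24 × €2,740 = €65,760
Remaining days: (99 − 24) × €5,430 = €407,250
Accrued per-day damages: €65,760 + €407,250 = €473,010
Less deposit already applied: €473,010 − €39,310 = €433,700
Cap: 6% of €790,500 = €47,430
Cap at €47,430: €433,700 exceeds the cap → €47,430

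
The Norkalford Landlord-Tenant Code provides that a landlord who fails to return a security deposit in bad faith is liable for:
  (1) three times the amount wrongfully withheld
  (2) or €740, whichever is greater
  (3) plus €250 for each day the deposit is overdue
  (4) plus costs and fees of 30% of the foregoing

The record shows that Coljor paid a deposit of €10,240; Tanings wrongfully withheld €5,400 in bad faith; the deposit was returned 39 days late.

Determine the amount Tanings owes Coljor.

Trebled: 3 × €5,400 = €16,200
Minimum €740: €16,200 meets the minimum, no increase.
Late-return penalty: 39 × €250 = €9,750
Damages plus late penalty: €16,200 + €9,750 = €25,950
Costs and fees: 30% of €25,950 = €7,785
Total recovery: €25,950 + €7,785 = €33,735

€33,735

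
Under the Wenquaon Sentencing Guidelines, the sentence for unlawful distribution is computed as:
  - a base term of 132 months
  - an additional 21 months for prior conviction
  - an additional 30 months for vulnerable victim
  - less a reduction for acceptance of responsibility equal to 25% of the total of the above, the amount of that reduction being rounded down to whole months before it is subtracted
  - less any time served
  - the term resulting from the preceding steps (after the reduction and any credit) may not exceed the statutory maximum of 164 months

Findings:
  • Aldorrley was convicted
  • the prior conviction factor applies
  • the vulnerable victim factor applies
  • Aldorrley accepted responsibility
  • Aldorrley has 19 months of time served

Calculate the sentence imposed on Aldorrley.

119 months

Prior conviction enhancement: +21 months
Vulnerable victim enhancement: +30 months
Adjusted term: 132 months + 21 months + 30 months = 183 months
Acceptance of responsibility reduction: 25% of 183 months = 45 months (rounded down)
After reduction: 183 − 45 = 138 months
Less time served: 138 months − 19 months = 119 months
Cap at 164 months: 119 months is within the cap, no reduction.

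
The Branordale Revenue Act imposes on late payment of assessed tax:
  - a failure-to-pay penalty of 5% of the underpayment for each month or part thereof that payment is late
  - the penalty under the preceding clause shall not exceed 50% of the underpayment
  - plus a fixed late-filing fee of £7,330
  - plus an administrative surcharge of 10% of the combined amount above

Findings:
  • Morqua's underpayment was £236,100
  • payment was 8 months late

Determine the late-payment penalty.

Accrued rate: 5% × 8 = 40%, capped at 50% → 40%
Failure-to-pay penalty: 40% of £236,100 = £94,440
Penalty before surcharge: £94,440 + £7,330 = £101,770
Administrative surcharge: 10% of £101,770 = £10,177
Total penalty: £101,770 + £10,177 = £111,947

Penalty: £111,947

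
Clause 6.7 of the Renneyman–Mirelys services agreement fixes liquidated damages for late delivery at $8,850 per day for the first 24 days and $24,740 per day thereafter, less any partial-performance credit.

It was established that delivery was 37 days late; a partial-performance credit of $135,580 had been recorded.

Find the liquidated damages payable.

First 24 days: 24 × $8,850 = $212,400
Remaining days: (37 − 24) × $24,740 = $321,620
Accrued per-day damages: $212,400 + $321,620 = $534,020
Less partial-performance credit: $534,020 − $135,580 = $398,440

Liquidated damages: $398,440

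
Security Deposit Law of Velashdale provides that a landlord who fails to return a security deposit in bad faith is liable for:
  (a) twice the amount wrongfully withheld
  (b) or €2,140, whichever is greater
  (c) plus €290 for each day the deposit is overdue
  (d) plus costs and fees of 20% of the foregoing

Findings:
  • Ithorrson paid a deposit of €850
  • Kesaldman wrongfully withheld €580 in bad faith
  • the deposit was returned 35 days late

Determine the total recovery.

€14,748

Doubled: 2 × €580 = €1,160
Minimum €2,140: €1,160 is below the minimum → €2,140
Late-return penalty: 35 × €290 = €10,150
Damages plus late penalty: €2,140 + €10,150 = €12,290
Costs and fees: 20% of €12,290 = €2,458
Total recovery: €12,290 + €2,458 = €14,748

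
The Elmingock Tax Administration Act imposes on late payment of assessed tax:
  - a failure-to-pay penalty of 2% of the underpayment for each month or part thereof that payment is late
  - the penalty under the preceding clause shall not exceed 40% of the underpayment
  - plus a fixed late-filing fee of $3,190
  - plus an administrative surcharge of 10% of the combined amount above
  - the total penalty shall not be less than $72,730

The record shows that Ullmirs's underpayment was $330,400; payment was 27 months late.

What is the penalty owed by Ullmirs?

Accrued rate: 2% × 27 = 54%, capped at 40% → 40%
Failure-to-pay penalty: 40% of $330,400 = $132,160
Penalty before surcharge: $132,160 + $3,190 = $135,350
Administrative surcharge: 10% of $135,350 = $13,535
Total penalty: $135,350 + $13,535 = $148,885
Minimum $72,730: $148,885 meets the minimum, no increase.

Penalty: $148,885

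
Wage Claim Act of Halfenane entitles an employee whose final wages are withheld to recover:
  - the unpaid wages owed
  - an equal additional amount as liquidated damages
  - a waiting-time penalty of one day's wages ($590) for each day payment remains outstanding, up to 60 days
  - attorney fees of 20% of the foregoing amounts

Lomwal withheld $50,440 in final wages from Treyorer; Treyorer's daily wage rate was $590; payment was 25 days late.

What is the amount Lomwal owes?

Liquidated damages (equal amount): $50,440
Penalty days: min(25, 60) = 25
Waiting-time penalty: 25 × $590 = $14,750
Subtotal: $50,440 + $50,440 + $14,750 = $115,630
Attorney fees: 20% of $115,630 = $23,126
Total award: $115,630 + $23,126 = $138,756

$138,756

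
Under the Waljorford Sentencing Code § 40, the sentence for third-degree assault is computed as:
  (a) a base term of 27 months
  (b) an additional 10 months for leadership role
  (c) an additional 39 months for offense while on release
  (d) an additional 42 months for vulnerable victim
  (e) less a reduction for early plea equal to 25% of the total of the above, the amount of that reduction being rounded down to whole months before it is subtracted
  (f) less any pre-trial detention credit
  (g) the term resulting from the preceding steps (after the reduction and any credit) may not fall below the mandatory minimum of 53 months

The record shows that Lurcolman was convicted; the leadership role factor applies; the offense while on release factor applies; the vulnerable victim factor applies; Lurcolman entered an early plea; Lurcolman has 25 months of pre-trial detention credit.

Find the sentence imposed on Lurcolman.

64 months

Leadership role enhancement: +10 months
Offense while on release enhancement: +39 months
Vulnerable victim enhancement: +42 months
Adjusted term: 27 months + 10 months + 39 months + 42 months = 118 months
Early plea reduction: 25% of 118 months = 29 months (rounded down)
After reduction: 118 − 29 = 89 months
Less pre-trial detention credit: 89 months − 25 months = 64 months
Minimum 53 months: 64 months meets the minimum, no increase.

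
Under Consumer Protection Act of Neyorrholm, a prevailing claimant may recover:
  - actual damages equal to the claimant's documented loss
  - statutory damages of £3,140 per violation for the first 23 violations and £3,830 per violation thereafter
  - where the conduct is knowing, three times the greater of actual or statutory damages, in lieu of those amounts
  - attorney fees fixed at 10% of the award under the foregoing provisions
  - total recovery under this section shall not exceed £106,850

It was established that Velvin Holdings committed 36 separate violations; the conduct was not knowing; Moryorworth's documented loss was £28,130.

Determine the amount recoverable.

Total recovery: £106,850

First 23 violations: 23 × £3,140 = £72,220
Remaining violations: (36 − 23) × £3,830 = £49,790
Statutory damages: £72,220 + £49,790 = £122,010
Conduct not knowing: the in-lieu enhancement does not apply.
Actual plus statutory damages: £28,130 + £122,010 = £150,140
Attorney fees: 10% of £150,140 = £15,014
Total before cap: £150,140 + £15,014 = £165,154
Cap at £106,850: £165,154 exceeds the cap → £106,850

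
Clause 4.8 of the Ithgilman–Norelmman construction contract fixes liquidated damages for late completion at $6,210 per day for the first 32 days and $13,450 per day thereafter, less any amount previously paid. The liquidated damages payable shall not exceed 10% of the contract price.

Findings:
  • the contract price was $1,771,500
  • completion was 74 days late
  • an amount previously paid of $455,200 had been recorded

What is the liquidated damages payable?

$177,150

First 32 days: 32 × $6,210 = $198,720
Remaining days: (74 − 32) × $13,450 = $564,900
Accrued per-day damages: $198,720 + $564,900 = $763,620
Less amount previously paid: $763,620 − $455,200 = $308,420
Cap: 10% of $1,771,500 = $177,150
Cap at $177,150: $308,420 exceeds the cap → $177,150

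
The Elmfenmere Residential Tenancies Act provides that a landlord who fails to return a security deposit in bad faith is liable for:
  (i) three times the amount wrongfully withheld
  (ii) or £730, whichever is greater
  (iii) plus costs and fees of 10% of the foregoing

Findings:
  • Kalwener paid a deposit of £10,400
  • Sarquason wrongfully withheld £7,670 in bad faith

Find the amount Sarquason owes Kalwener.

Trebled: 3 × £7,670 = £23,010
Minimum £730: £23,010 meets the minimum, no increase.
Costs and fees: 10% of £23,010 = £2,301
Total recovery: £23,010 + £2,301 = £25,311

£25,311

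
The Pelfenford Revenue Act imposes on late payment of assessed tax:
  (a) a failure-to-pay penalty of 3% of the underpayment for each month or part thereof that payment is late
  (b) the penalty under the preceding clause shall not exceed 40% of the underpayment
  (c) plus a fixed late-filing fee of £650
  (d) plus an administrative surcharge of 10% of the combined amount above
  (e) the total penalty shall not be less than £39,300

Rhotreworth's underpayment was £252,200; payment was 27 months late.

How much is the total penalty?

Accrued rate: 3% × 27 = 81%, capped at 40% → 40%
Failure-to-pay penalty: 40% of £252,200 = £100,880
Penalty before surcharge: £100,880 + £650 = £101,530
Administrative surcharge: 10% of £101,530 = £10,153
Total penalty: £101,530 + £10,153 = £111,683
Minimum £39,300: £111,683 meets the minimum, no increase.

Penalty: £111,683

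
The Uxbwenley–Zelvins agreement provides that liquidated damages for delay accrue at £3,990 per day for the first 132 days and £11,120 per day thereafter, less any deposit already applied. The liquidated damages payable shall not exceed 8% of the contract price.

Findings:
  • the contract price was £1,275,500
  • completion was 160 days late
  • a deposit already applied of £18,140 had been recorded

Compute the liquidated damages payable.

First 132 days: 132 × £3,990 = £526,680
Remaining days: (160 − 132) × £11,120 = £311,360
Accrued per-day damages: £526,680 + £311,360 = £838,040
Less deposit already applied: £838,040 − £18,140 = £819,900
Cap: 8% of £1,275,500 = £102,040
Cap at £102,040: £819,900 exceeds the cap → £102,040

£102,040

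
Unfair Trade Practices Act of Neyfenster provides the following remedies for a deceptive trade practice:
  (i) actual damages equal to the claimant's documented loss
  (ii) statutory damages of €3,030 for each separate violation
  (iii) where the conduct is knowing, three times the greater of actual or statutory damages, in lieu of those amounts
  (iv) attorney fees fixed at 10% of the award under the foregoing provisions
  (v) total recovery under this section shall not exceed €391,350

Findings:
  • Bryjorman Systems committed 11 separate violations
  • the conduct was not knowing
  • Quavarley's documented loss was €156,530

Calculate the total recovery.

Statutory damages: 11 × €3,030 = €33,330
Conduct not knowing: the in-lieu enhancement does not apply.
Actual plus statutory damages: €156,530 + €33,330 = €189,860
Attorney fees: 10% of €189,860 = €18,986
Total before cap: €189,860 + €18,986 = €208,846
Cap at €391,350: €208,846 is within the cap, no reduction.

€208,846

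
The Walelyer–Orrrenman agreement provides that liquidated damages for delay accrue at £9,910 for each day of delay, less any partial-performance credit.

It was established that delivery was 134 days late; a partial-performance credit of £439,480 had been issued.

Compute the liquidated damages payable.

Per-day damages: 134 × £9,910 = £1,327,940
Less partial-performance credit: £1,327,940 − £439,480 = £888,460

£888,460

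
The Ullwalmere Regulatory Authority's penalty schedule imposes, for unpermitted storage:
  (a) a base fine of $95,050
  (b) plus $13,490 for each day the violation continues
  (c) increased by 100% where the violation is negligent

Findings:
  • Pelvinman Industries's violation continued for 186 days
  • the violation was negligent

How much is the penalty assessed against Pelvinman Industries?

Civil penalty: $5,208,380

Per-day component: 186 × $13,490 = $2,509,140
Base plus per-day: $95,050 + $2,509,140 = $2,604,190
Enhancement: 100% of $2,604,190 = $2,604,190
Enhanced fine: $2,604,190 + $2,604,190 = $5,208,380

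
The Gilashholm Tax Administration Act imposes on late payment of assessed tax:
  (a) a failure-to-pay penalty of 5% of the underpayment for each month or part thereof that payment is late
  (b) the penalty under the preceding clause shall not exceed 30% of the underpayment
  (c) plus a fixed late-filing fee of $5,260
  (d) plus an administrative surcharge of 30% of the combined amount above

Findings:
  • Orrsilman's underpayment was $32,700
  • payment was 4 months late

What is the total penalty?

Accrued rate: 5% × 4 = 20%, capped at 30% → 20%
Failure-to-pay penalty: 20% of $32,700 = $6,540
Penalty before surcharge: $6,540 + $5,260 = $11,800
Administrative surcharge: 30% of $11,800 = $3,540
Total penalty: $11,800 + $3,540 = $15,340

$15,340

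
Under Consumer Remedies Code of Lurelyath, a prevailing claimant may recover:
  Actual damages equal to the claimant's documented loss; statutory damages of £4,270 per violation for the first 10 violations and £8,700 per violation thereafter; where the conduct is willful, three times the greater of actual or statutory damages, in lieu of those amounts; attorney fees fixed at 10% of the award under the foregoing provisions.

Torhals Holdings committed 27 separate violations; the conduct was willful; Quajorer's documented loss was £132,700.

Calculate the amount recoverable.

Total recovery: £628,980

First 10 violations: 10 × £4,270 = £42,700
Remaining violations: (27 − 10) × £8,700 = £147,900
Statutory damages: £42,700 + £147,900 = £190,600
Greater of actual damages (£132,700) or statutory damages (£190,600): £190,600
Trebled: 3 × £190,600 = £571,800
Attorney fees: 10% of £571,800 = £57,180
Total recovery: £571,800 + £57,180 = £628,980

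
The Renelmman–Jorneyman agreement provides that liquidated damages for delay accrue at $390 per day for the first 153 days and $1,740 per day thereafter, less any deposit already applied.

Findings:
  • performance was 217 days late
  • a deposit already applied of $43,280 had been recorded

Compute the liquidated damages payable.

First 153 days: 153 × $390 = $59,670
Remaining days: (217 − 153) × $1,740 = $111,360
Accrued per-day damages: $59,670 + $111,360 = $171,030
Less deposit already applied: $171,030 − $43,280 = $127,750

Liquidated damages: $127,750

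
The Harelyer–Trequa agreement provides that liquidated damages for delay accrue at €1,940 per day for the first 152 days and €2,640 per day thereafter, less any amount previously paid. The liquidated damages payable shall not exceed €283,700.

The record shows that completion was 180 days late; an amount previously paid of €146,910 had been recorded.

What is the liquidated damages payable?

First 152 days: 152 × €1,940 = €294,880
Remaining days: (180 − 152) × €2,640 = €73,920
Accrued per-day damages: €294,880 + €73,920 = €368,800
Less amount previously paid: €368,800 − €146,910 = €221,890
Cap at €283,700: €221,890 is within the cap, no reduction.

€221,890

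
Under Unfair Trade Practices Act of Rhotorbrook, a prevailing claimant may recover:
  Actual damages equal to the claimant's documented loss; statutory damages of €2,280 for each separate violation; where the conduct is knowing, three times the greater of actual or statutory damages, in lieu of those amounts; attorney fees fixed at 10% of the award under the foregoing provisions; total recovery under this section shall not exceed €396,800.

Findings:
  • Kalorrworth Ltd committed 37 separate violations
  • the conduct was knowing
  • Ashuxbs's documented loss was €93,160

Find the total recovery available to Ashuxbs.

€307,428

Statutory damages: 37 × €2,280 = €84,360
Greater of actual damages (€93,160) or statutory damages (€84,360): €93,160
Trebled: 3 × €93,160 = €279,480
Attorney fees: 10% of €279,480 = €27,948
Total before cap: €279,480 + €27,948 = €307,428
Cap at €396,800: €307,428 is within the cap, no reduction.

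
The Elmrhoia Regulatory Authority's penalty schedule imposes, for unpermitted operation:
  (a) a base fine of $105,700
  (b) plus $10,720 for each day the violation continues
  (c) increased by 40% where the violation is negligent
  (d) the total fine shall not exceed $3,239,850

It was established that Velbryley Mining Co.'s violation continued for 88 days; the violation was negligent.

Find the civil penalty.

$1,468,684

Per-day component: 88 × $10,720 = $943,360
Base plus per-day: $105,700 + $943,360 = $1,049,060
Enhancement: 40% of $1,049,060 = $419,624
Enhanced fine: $1,049,060 + $419,624 = $1,468,684
Cap at $3,239,850: $1,468,684 is within the cap, no reduction.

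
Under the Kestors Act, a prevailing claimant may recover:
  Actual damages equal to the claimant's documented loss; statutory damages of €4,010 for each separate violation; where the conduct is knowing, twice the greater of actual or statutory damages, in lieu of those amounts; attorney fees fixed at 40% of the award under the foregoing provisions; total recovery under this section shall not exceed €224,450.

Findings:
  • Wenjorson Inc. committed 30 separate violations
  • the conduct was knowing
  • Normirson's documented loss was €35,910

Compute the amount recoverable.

€224,450

Statutory damages: 30 × €4,010 = €120,300
Greater of actual damages (€35,910) or statutory damages (€120,300): €120,300
Doubled: 2 × €120,300 = €240,600
Attorney fees: 40% of €240,600 = €96,240
Total before cap: €240,600 + €96,240 = €336,840
Cap at €224,450: €336,840 exceeds the cap → €224,450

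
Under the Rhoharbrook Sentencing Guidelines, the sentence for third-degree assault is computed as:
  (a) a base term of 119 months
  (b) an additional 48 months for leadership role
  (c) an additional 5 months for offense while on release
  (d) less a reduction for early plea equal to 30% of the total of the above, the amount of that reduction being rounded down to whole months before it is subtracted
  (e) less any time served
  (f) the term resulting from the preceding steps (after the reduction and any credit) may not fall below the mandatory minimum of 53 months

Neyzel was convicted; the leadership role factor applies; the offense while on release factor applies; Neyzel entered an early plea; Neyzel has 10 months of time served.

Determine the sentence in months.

Leadership role enhancement: +48 months
Offense while on release enhancement: +5 months
Adjusted term: 119 months + 48 months + 5 months = 172 months
Early plea reduction: 30% of 172 months = 51 months (rounded down)
After reduction: 172 − 51 = 121 months
Less time served: 121 months − 10 months = 111 months
Minimum 53 months: 111 months meets the minimum, no increase.

111 months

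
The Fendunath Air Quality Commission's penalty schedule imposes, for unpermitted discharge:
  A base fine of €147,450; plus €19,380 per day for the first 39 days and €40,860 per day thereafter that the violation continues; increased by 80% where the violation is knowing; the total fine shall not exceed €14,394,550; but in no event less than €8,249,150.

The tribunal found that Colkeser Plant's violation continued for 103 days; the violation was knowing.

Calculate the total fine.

First 39 days: 39 × €19,380 = €755,820
Remaining days: (103 − 39) × €40,860 = €2,615,040
Per-day component: €755,820 + €2,615,040 = €3,370,860
Base plus per-day: €147,450 + €3,370,860 = €3,518,310
Enhancement: 80% of €3,518,310 = €2,814,648
Enhanced fine: €3,518,310 + €2,814,648 = €6,332,958
Cap at €14,394,550: €6,332,958 is within the cap, no reduction.
Minimum €8,249,150: €6,332,958 is below the minimum → €8,249,150

€8,249,150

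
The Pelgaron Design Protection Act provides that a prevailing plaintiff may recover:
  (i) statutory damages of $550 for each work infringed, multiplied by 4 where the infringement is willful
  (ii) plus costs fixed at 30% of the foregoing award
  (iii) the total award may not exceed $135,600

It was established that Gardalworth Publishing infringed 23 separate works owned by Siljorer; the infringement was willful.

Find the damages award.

$65,780

Statutory damages: 23 × $550 = $12,650
Multiplied by 4: 4 × $12,650 = $50,600
Costs: 30% of $50,600 = $15,180
Award plus costs: $50,600 + $15,180 = $65,780
Cap at $135,600: $65,780 is within the cap, no reduction.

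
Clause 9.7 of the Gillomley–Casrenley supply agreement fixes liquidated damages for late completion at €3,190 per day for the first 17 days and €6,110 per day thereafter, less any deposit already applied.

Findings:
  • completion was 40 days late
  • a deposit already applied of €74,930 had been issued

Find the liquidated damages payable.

€119,830

First 17 days: 17 × €3,190 = €54,230
Remaining days: (40 − 17) × €6,110 = €140,530
Accrued per-day damages: €54,230 + €140,530 = €194,760
Less deposit already applied: €194,760 − €74,930 = €119,830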